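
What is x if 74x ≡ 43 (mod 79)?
x ≡ 23 (mod 79)

gcd(74, 79) = 1, which divides 43, so solutions exist.
Find 74^(-1) mod 79 by the extended Euclidean algorithm:
79 = 1 × 74 + 5  ⟹  5 = (1)·79 + (-1)·74
74 = 14 × 5 + 4  ⟹  4 = (-14)·79 + (15)·74
5 = 1 × 4 + 1  ⟹  1 = (15)·79 + (-16)·74
So (-16)·74 ≡ 1 (mod 79), i.e. 74^(-1) ≡ -16 ≡ 63 (mod 79).
x ≡ 63 × 43 = 2709 ≡ 23 (mod 79).
Check: 74 × 23 = 1702 ≡ 43 (mod 79).
Unique solution: x ≡ 23 (mod 79)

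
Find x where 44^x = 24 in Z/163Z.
98

Baby-step giant-step with step n = ⌈√163⌉ = 13.
Baby steps 44^j mod 163 (j:value) for j=0..12: 0:1, 1:44, 2:143, 3:98, 4:74, 5:159, 6:150, 7:80, 8:97, 9:30, 10:16, 11:52, 12:6.
Giant-step multiplier: 44^(-13) ≡ 44^(162-13) = 44^149 ≡ 92 (mod 163).
Giant steps γ_i = 24·92^i mod 163: γ_0=24, γ_1=89, γ_2=38, γ_3=73, γ_4=33, γ_5=102, γ_6=93, γ_7=80 (in table at j=7).
x = i·n + j = 7·13 + 7 = 98.
Check: 44^98 ≡ 24 (mod 163).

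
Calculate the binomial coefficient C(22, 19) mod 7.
0

Using Lucas' theorem:
Write n=22 and k=19 in base 7:
n in base 7: [3, 1]
k in base 7: [2, 5]
C(22,19) mod 7 = ∏ C(n_i, k_i) mod 7
Digit binomials (mod 7): C(3,2) = 3; C(1,5) = 0 (k_i > n_i)
Product: 3 × 0 = 0 ≡ 0 (mod 7)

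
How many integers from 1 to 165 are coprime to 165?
80

165 = 3 × 5 × 11
φ(n) = n × ∏(1 - 1/p) for each prime p dividing n
φ(165) = 165 × (1 - 1/3) × (1 - 1/5) × (1 - 1/11) = 80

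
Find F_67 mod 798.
233

Matrix identity: Q^n = [[F_(n+1), F_n], [F_n, F_(n-1)]] with Q = [[1,1],[1,0]].
n = 67 = 1000011₂. Square-and-multiply, entries mod 798:
Q^1 = [[1,1],[1,0]]
Q^2 = (Q^1)² = [[2,1],[1,1]]
Q^4 = (Q^2)² = [[5,3],[3,2]]
Q^8 = (Q^4)² = [[34,21],[21,13]]
Q^16 = (Q^8)² = [[1,189],[189,610]]
Q^33 = (Q^16)²·Q = [[379,610],[610,567]]
Q^67 = (Q^33)²·Q = [[339,233],[233,106]]
F_67 mod 798 = Q^67[0][1] = 233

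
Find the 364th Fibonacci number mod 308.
179

Matrix identity: Q^n = [[F_(n+1), F_n], [F_n, F_(n-1)]] with Q = [[1,1],[1,0]].
n = 364 = 101101100₂. Square-and-multiply, entries mod 308:
Q^1 = [[1,1],[1,0]]
Q^2 = (Q^1)² = [[2,1],[1,1]]
Q^5 = (Q^2)²·Q = [[8,5],[5,3]]
Q^11 = (Q^5)²·Q = [[144,89],[89,55]]
Q^22 = (Q^11)² = [[13,155],[155,166]]
Q^45 = (Q^22)²·Q = [[195,170],[170,25]]
Q^91 = (Q^45)²·Q = [[221,89],[89,132]]
Q^182 = (Q^91)² = [[90,1],[1,89]]
Q^364 = (Q^182)² = [[93,179],[179,222]]
F_364 mod 308 = Q^364[0][1] = 179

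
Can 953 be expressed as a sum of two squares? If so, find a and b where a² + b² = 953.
13² + 28² (a=13, b=28)

Factorization: 953 = 953
By Fermat: n is sum of two squares iff every prime p ≡ 3 (mod 4) appears to even power.
All primes ≡ 3 (mod 4) appear to even power.
Search a = 0, 1, 2, … for 953 - a² a perfect square: first hit at a = 13: 953 - 169 = 784 = 28².
953 = 13² + 28² = 169 + 784 ✓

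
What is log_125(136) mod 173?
8

Baby-step giant-step with step n = ⌈√173⌉ = 14.
Baby steps 125^j mod 173 (j:value) for j=0..13: 0:1, 1:125, 2:55, 3:128, 4:84, 5:120, 6:122, 7:26, 8:136, 9:46, 10:41, 11:108, 12:6, 13:58.
h = 136 is already in the table at j=8, so x = 8.
Check: 125^8 ≡ 136 (mod 173).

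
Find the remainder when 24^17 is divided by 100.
24

Repeated squaring. Binary of 17 = 10001.
24^1 ≡ 24 (mod 100); 24^2 ≡ 76 (mod 100); 24^4 ≡ 76 (mod 100); 24^8 ≡ 76 (mod 100); 24^16 ≡ 76 (mod 100)
24^17 = 24^1 × 24^16 ≡ 24 (mod 100)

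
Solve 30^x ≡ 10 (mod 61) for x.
7

Baby-step giant-step with step n = ⌈√61⌉ = 8.
Baby steps 30^j mod 61 (j:value) for j=0..7: 0:1, 1:30, 2:46, 3:38, 4:42, 5:40, 6:41, 7:10.
h = 10 is already in the table at j=7, so x = 7.
Check: 30^7 ≡ 10 (mod 61).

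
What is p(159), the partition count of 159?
97662728555

p(n) counts ways to write n as a sum of positive integers (order ignored).
Euler's pentagonal recurrence: p(k) = p(k-1) + p(k-2) - p(k-5) - p(k-7) + p(k-12) + p(k-15) - ... (offsets j(3j∓1)/2, signs ++--, p(0)=1, p(<0)=0).
DP table for k = 0..158: p(0)=1, p(1)=1, p(2)=2, p(3)=3, p(4)=5, p(5)=7, p(6)=11, p(7)=15, p(8)=22, p(9)=30, p(10)=42, p(11)=56, p(12)=77, p(13)=101, p(14)=135, p(15)=176, p(16)=231, p(17)=297, p(18)=385, p(19)=490, p(20)=627, p(21)=792, p(22)=1002, p(23)=1255, p(24)=1575, p(25)=1958, p(26)=2436, p(27)=3010, p(28)=3718, p(29)=4565, p(30)=5604, p(31)=6842, p(32)=8349, p(33)=10143, p(34)=12310, p(35)=14883, p(36)=17977, p(37)=21637, p(38)=26015, p(39)=31185, p(40)=37338, p(41)=44583, p(42)=53174, p(43)=63261, p(44)=75175, p(45)=89134, p(46)=105558, p(47)=124754, p(48)=147273, p(49)=173525, p(50)=204226, p(51)=239943, p(52)=281589, p(53)=329931, p(54)=386155, p(55)=451276, p(56)=526823, p(57)=614154, p(58)=715220, p(59)=831820, p(60)=966467, p(61)=1121505, p(62)=1300156, p(63)=1505499, p(64)=1741630, p(65)=2012558, p(66)=2323520, p(67)=2679689, p(68)=3087735, p(69)=3554345, p(70)=4087968, p(71)=4697205, p(72)=5392783, p(73)=6185689, p(74)=7089500, p(75)=8118264, p(76)=9289091, p(77)=10619863, p(78)=12132164, p(79)=13848650, p(80)=15796476, p(81)=18004327, p(82)=20506255, p(83)=23338469, p(84)=26543660, p(85)=30167357, p(86)=34262962, p(87)=38887673, p(88)=44108109, p(89)=49995925, p(90)=56634173, p(91)=64112359, p(92)=72533807, p(93)=82010177, p(94)=92669720, p(95)=104651419, p(96)=118114304, p(97)=133230930, p(98)=150198136, p(99)=169229875, p(100)=190569292, p(101)=214481126, p(102)=241265379, p(103)=271248950, p(104)=304801365, p(105)=342325709, p(106)=384276336, p(107)=431149389, p(108)=483502844, p(109)=541946240, p(110)=607163746, p(111)=679903203, p(112)=761002156, p(113)=851376628, p(114)=952050665, p(115)=1064144451, p(116)=1188908248, p(117)=1327710076, p(118)=1482074143, p(119)=1653668665, p(120)=1844349560, p(121)=2056148051, p(122)=2291320912, p(123)=2552338241, p(124)=2841940500, p(125)=3163127352, p(126)=3519222692, p(127)=3913864295, p(128)=4351078600, p(129)=4835271870, p(130)=5371315400, p(131)=5964539504, p(132)=6620830889, p(133)=7346629512, p(134)=8149040695, p(135)=9035836076, p(136)=10015581680, p(137)=11097645016, p(138)=12292341831, p(139)=13610949895, p(140)=15065878135, p(141)=16670689208, p(142)=18440293320, p(143)=20390982757, p(144)=22540654445, p(145)=24908858009, p(146)=27517052599, p(147)=30388671978, p(148)=33549419497, p(149)=37027355200, p(150)=40853235313, p(151)=45060624582, p(152)=49686288421, p(153)=54770336324, p(154)=60356673280, p(155)=66493182097, p(156)=73232243759, p(157)=80630964769, p(158)=88751778802.
Final step: p(159) = p(158) + p(157) - p(154) - p(152) + p(147) + p(144) - p(137) - p(133) + p(124) + p(119) - p(108) - p(102) + p(89) + p(82) - p(67) - p(59) + p(42) + p(33) - p(14) - p(4)
= 88751778802 + 80630964769 - 60356673280 - 49686288421 + 30388671978 + 22540654445 - 11097645016 - 7346629512 + 2841940500 + 1653668665 - 483502844 - 241265379 + 49995925 + 20506255 - 2679689 - 831820 + 53174 + 10143 - 135 - 5
= 97662728555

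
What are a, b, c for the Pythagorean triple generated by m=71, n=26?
(4365, 3692, 5717)

Euclid's formula: a = m² - n², b = 2mn, c = m² + n²
m = 71, n = 26
a = 71² - 26² = 5041 - 676 = 4365
b = 2 × 71 × 26 = 3692
c = 71² + 26² = 5041 + 676 = 5717
Verification: 4365² + 3692² = 19053225 + 13630864 = 32684089 = 5717² ✓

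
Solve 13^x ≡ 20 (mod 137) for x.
31

Baby-step giant-step with step n = ⌈√137⌉ = 12.
Baby steps 13^j mod 137 (j:value) for j=0..11: 0:1, 1:13, 2:32, 3:5, 4:65, 5:23, 6:25, 7:51, 8:115, 9:125, 10:118, 11:27.
Giant-step multiplier: 13^(-12) ≡ 13^(136-12) = 13^124 ≡ 121 (mod 137).
Giant steps γ_i = 20·121^i mod 137: γ_0=20, γ_1=91, γ_2=51 (in table at j=7).
x = i·n + j = 2·12 + 7 = 31.
Check: 13^31 ≡ 20 (mod 137).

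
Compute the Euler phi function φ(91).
72

91 = 7 × 13
φ(n) = n × ∏(1 - 1/p) for each prime p dividing n
φ(91) = 91 × (1 - 1/7) × (1 - 1/13) = 72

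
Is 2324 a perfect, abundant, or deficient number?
abundant

Proper divisors of 2324: sum = 1 + 2 + 4 + 7 + 14 + 28 + 83 + 166 + 332 + 581 + 1162 = 2380
Since 2380 > 2324, 2324 is abundant.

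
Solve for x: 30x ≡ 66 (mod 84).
x ≡ 5 (mod 14)

gcd(30, 84) = 6, which divides 66, so solutions exist.
Divide through by 6: 5x ≡ 11 (mod 14).
Find 5^(-1) mod 14 by the extended Euclidean algorithm:
14 = 2 × 5 + 4  ⟹  4 = (1)·14 + (-2)·5
5 = 1 × 4 + 1  ⟹  1 = (-1)·14 + (3)·5
So (3)·5 ≡ 1 (mod 14), i.e. 5^(-1) ≡ 3 (mod 14).
x ≡ 3 × 11 = 33 ≡ 5 (mod 14).
Check: 30 × 5 = 150 ≡ 66 (mod 84).
x ≡ 5 (mod 14), giving 6 solutions mod 84.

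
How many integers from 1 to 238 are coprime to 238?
96

238 = 2 × 7 × 17
φ(n) = n × ∏(1 - 1/p) for each prime p dividing n
φ(238) = 238 × (1 - 1/2) × (1 - 1/7) × (1 - 1/17) = 96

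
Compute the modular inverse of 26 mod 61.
54

gcd(26, 61) = 1, so the inverse exists.
Extended Euclidean algorithm on (61, 26):
61 = 2 × 26 + 9  ⟹  9 = (1)·61 + (-2)·26
26 = 2 × 9 + 8  ⟹  8 = (-2)·61 + (5)·26
9 = 1 × 8 + 1  ⟹  1 = (3)·61 + (-7)·26
So (-7)·26 ≡ 1 (mod 61), i.e. 26^(-1) ≡ -7 ≡ 54 (mod 61).
Check: 26 × 54 = 1404 ≡ 1 (mod 61)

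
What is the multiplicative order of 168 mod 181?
90

181 is prime, so ord(168) divides φ(181) = 180.
Divisors of 180: 1, 2, 3, 4, 5, 6, 9, 10, 12, 15, 18, 20, 30, 36, 45, 60, 90, 180.
Repeated squaring: 168^1 ≡ 168, 168^2 ≡ 169, 168^4 ≡ 144, 168^8 ≡ 102, 168^16 ≡ 87, 168^32 ≡ 148, 168^64 ≡ 3, 168^128 ≡ 9 (mod 181).
Test 168^d mod 181 for each divisor d in increasing order:
168^1 ≡ 168
168^2 ≡ 169
168^3 = 168^2·168^1 ≡ 156
168^4 ≡ 144
168^5 = 168^4·168^1 ≡ 119
168^6 = 168^4·168^2 ≡ 82
168^9 = 168^8·168^1 ≡ 122
168^10 = 168^8·168^2 ≡ 43
168^12 = 168^8·168^4 ≡ 27
168^15 = 168^8·168^4·168^2·168^1 ≡ 49
168^18 = 168^16·168^2 ≡ 42
168^20 = 168^16·168^4 ≡ 39
168^30 = 168^16·168^8·168^4·168^2 ≡ 48
168^36 = 168^32·168^4 ≡ 135
168^45 = 168^32·168^8·168^4·168^1 ≡ 180
168^60 = 168^32·168^16·168^8·168^4 ≡ 132
168^90 = 168^64·168^16·168^8·168^2 ≡ 1  ← first divisor giving 1
The order is 90.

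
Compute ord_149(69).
74

149 is prime, so ord(69) divides φ(149) = 148.
Divisors of 148: 1, 2, 4, 37, 74, 148.
Repeated squaring: 69^1 ≡ 69, 69^2 ≡ 142, 69^4 ≡ 49, 69^8 ≡ 17, 69^16 ≡ 140, 69^32 ≡ 81, 69^64 ≡ 5, 69^128 ≡ 25 (mod 149).
Test 69^d mod 149 for each divisor d in increasing order:
69^1 ≡ 69
69^2 ≡ 142
69^4 ≡ 49
69^37 = 69^32·69^4·69^1 ≡ 148
69^74 = 69^64·69^8·69^2 ≡ 1  ← first divisor giving 1
The order is 74.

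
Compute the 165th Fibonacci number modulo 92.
90

Matrix identity: Q^n = [[F_(n+1), F_n], [F_n, F_(n-1)]] with Q = [[1,1],[1,0]].
n = 165 = 10100101₂. Square-and-multiply, entries mod 92:
Q^1 = [[1,1],[1,0]]
Q^2 = (Q^1)² = [[2,1],[1,1]]
Q^5 = (Q^2)²·Q = [[8,5],[5,3]]
Q^10 = (Q^5)² = [[89,55],[55,34]]
Q^20 = (Q^10)² = [[90,49],[49,41]]
Q^41 = (Q^20)²·Q = [[84,13],[13,71]]
Q^82 = (Q^41)² = [[49,83],[83,58]]
Q^165 = (Q^82)²·Q = [[47,90],[90,49]]
F_165 mod 92 = Q^165[0][1] = 90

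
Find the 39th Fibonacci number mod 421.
419

Matrix identity: Q^n = [[F_(n+1), F_n], [F_n, F_(n-1)]] with Q = [[1,1],[1,0]].
n = 39 = 100111₂. Square-and-multiply, entries mod 421:
Q^1 = [[1,1],[1,0]]
Q^2 = (Q^1)² = [[2,1],[1,1]]
Q^4 = (Q^2)² = [[5,3],[3,2]]
Q^9 = (Q^4)²·Q = [[55,34],[34,21]]
Q^19 = (Q^9)²·Q = [[29,392],[392,58]]
Q^39 = (Q^19)²·Q = [[1,419],[419,3]]
F_39 mod 421 = Q^39[0][1] = 419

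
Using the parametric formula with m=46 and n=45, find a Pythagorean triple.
(91, 4140, 4141)

Euclid's formula: a = m² - n², b = 2mn, c = m² + n²
m = 46, n = 45
a = 46² - 45² = 2116 - 2025 = 91
b = 2 × 46 × 45 = 4140
c = 46² + 45² = 2116 + 2025 = 4141
Verification: 91² + 4140² = 8281 + 17139600 = 17147881 = 4141² ✓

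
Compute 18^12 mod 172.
4

Repeated squaring. Binary of 12 = 1100.
18^1 ≡ 18 (mod 172); 18^2 ≡ 152 (mod 172); 18^4 ≡ 56 (mod 172); 18^8 ≡ 40 (mod 172)
18^12 = 18^4 × 18^8 ≡ 4 (mod 172)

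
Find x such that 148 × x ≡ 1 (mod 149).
148

gcd(148, 149) = 1, so the inverse exists.
Extended Euclidean algorithm on (149, 148):
149 = 1 × 148 + 1  ⟹  1 = (1)·149 + (-1)·148
So (-1)·148 ≡ 1 (mod 149), i.e. 148^(-1) ≡ -1 ≡ 148 (mod 149).
Check: 148 × 148 = 21904 ≡ 1 (mod 149)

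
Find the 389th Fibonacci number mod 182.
145

Matrix identity: Q^n = [[F_(n+1), F_n], [F_n, F_(n-1)]] with Q = [[1,1],[1,0]].
n = 389 = 110000101₂. Square-and-multiply, entries mod 182:
Q^1 = [[1,1],[1,0]]
Q^3 = (Q^1)²·Q = [[3,2],[2,1]]
Q^6 = (Q^3)² = [[13,8],[8,5]]
Q^12 = (Q^6)² = [[51,144],[144,89]]
Q^24 = (Q^12)² = [[41,140],[140,83]]
Q^48 = (Q^24)² = [[169,70],[70,99]]
Q^97 = (Q^48)²·Q = [[169,155],[155,14]]
Q^194 = (Q^97)² = [[170,155],[155,15]]
Q^389 = (Q^194)²·Q = [[64,145],[145,101]]
F_389 mod 182 = Q^389[0][1] = 145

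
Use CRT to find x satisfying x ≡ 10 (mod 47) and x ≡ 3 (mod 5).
198

Using Chinese Remainder Theorem:
M = 47 × 5 = 235
M1 = 5, M2 = 47
y1 = 5^(-1) mod 47 = 19
y2 = 47^(-1) mod 5 = 3
x = (10×5×19 + 3×47×3) mod 235 = 198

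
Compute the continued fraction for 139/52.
[2; 1, 2, 17]

Euclidean algorithm steps:
139 = 2 × 52 + 35
52 = 1 × 35 + 17
35 = 2 × 17 + 1
17 = 17 × 1 + 0
Continued fraction: [2; 1, 2, 17]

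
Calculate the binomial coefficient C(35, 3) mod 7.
0

Using Lucas' theorem:
Write n=35 and k=3 in base 7:
n in base 7: [5, 0]
k in base 7: [0, 3]
C(35,3) mod 7 = ∏ C(n_i, k_i) mod 7
Digit binomials (mod 7): C(5,0) = 1; C(0,3) = 0 (k_i > n_i)
Product: 1 × 0 = 0 ≡ 0 (mod 7)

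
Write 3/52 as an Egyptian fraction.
1/18 + 1/468

Greedy algorithm:
3/52: ceiling(52/3) = 18, use 1/18
1/468: ceiling(468/1) = 468, use 1/468
Result: 3/52 = 1/18 + 1/468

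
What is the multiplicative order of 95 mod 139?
46

139 is prime, so ord(95) divides φ(139) = 138.
Divisors of 138: 1, 2, 3, 6, 23, 46, 69, 138.
Repeated squaring: 95^1 ≡ 95, 95^2 ≡ 129, 95^4 ≡ 100, 95^8 ≡ 131, 95^16 ≡ 64, 95^32 ≡ 65, 95^64 ≡ 55, 95^128 ≡ 106 (mod 139).
Test 95^d mod 139 for each divisor d in increasing order:
95^1 ≡ 95
95^2 ≡ 129
95^3 = 95^2·95^1 ≡ 23
95^6 = 95^4·95^2 ≡ 112
95^23 = 95^16·95^4·95^2·95^1 ≡ 138
95^46 = 95^32·95^8·95^4·95^2 ≡ 1  ← first divisor giving 1
The order is 46.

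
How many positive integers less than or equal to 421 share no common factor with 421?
420

421 = 421
φ(n) = n × ∏(1 - 1/p) for each prime p dividing n
φ(421) = 421 × (1 - 1/421) = 420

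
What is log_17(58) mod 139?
37

Baby-step giant-step with step n = ⌈√139⌉ = 12.
Baby steps 17^j mod 139 (j:value) for j=0..11: 0:1, 1:17, 2:11, 3:48, 4:121, 5:111, 6:80, 7:109, 8:46, 9:87, 10:89, 11:123.
Giant-step multiplier: 17^(-12) ≡ 17^(138-12) = 17^126 ≡ 116 (mod 139).
Giant steps γ_i = 58·116^i mod 139: γ_0=58, γ_1=56, γ_2=102, γ_3=17 (in table at j=1).
x = i·n + j = 3·12 + 1 = 37.
Check: 17^37 ≡ 58 (mod 139).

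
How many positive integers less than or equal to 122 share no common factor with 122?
60

122 = 2 × 61
φ(n) = n × ∏(1 - 1/p) for each prime p dividing n
φ(122) = 122 × (1 - 1/2) × (1 - 1/61) = 60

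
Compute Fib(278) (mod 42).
29

Matrix identity: Q^n = [[F_(n+1), F_n], [F_n, F_(n-1)]] with Q = [[1,1],[1,0]].
n = 278 = 100010110₂. Square-and-multiply, entries mod 42:
Q^1 = [[1,1],[1,0]]
Q^2 = (Q^1)² = [[2,1],[1,1]]
Q^4 = (Q^2)² = [[5,3],[3,2]]
Q^8 = (Q^4)² = [[34,21],[21,13]]
Q^17 = (Q^8)²·Q = [[22,1],[1,21]]
Q^34 = (Q^17)² = [[23,1],[1,22]]
Q^69 = (Q^34)²·Q = [[29,26],[26,3]]
Q^139 = (Q^69)²·Q = [[39,5],[5,34]]
Q^278 = (Q^139)² = [[34,29],[29,5]]
F_278 mod 42 = Q^278[0][1] = 29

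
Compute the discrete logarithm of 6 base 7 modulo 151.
103

Baby-step giant-step with step n = ⌈√151⌉ = 13.
Baby steps 7^j mod 151 (j:value) for j=0..12: 0:1, 1:7, 2:49, 3:41, 4:136, 5:46, 6:20, 7:140, 8:74, 9:65, 10:2, 11:14, 12:98.
Giant-step multiplier: 7^(-13) ≡ 7^(150-13) = 7^137 ≡ 35 (mod 151).
Giant steps γ_i = 6·35^i mod 151: γ_0=6, γ_1=59, γ_2=102, γ_3=97, γ_4=73, γ_5=139, γ_6=33, γ_7=98 (in table at j=12).
x = i·n + j = 7·13 + 12 = 103.
Check: 7^103 ≡ 6 (mod 151).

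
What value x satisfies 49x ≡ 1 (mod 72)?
25

gcd(49, 72) = 1, so the inverse exists.
Extended Euclidean algorithm on (72, 49):
72 = 1 × 49 + 23  ⟹  23 = (1)·72 + (-1)·49
49 = 2 × 23 + 3  ⟹  3 = (-2)·72 + (3)·49
23 = 7 × 3 + 2  ⟹  2 = (15)·72 + (-22)·49
3 = 1 × 2 + 1  ⟹  1 = (-17)·72 + (25)·49
So (25)·49 ≡ 1 (mod 72), i.e. 49^(-1) ≡ 25 (mod 72).
Check: 49 × 25 = 1225 ≡ 1 (mod 72)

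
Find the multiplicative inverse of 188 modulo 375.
2

gcd(188, 375) = 1, so the inverse exists.
Extended Euclidean algorithm on (375, 188):
375 = 1 × 188 + 187  ⟹  187 = (1)·375 + (-1)·188
188 = 1 × 187 + 1  ⟹  1 = (-1)·375 + (2)·188
So (2)·188 ≡ 1 (mod 375), i.e. 188^(-1) ≡ 2 (mod 375).
Check: 188 × 2 = 376 ≡ 1 (mod 375)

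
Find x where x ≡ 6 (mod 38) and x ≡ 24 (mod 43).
196

Using Chinese Remainder Theorem:
M = 38 × 43 = 1634
M1 = 43, M2 = 38
y1 = 43^(-1) mod 38 = 23
y2 = 38^(-1) mod 43 = 17
x = (6×43×23 + 24×38×17) mod 1634 = 196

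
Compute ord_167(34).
166

167 is prime, so ord(34) divides φ(167) = 166.
Divisors of 166: 1, 2, 83, 166.
Repeated squaring: 34^1 ≡ 34, 34^2 ≡ 154, 34^4 ≡ 2, 34^8 ≡ 4, 34^16 ≡ 16, 34^32 ≡ 89, 34^64 ≡ 72, 34^128 ≡ 7 (mod 167).
Test 34^d mod 167 for each divisor d in increasing order:
34^1 ≡ 34
34^2 ≡ 154
34^83 = 34^64·34^16·34^2·34^1 ≡ 166
34^166 = 34^128·34^32·34^4·34^2 ≡ 1  ← first divisor giving 1
The order is 166.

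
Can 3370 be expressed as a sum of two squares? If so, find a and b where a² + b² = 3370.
11² + 57² (a=11, b=57)

Factorization: 3370 = 2 × 5 × 337
By Fermat: n is sum of two squares iff every prime p ≡ 3 (mod 4) appears to even power.
All primes ≡ 3 (mod 4) appear to even power.
Search a = 0, 1, 2, … for 3370 - a² a perfect square: first hit at a = 11: 3370 - 121 = 3249 = 57².
3370 = 11² + 57² = 121 + 3249 ✓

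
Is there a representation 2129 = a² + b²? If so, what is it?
23² + 40² (a=23, b=40)

Factorization: 2129 = 2129
By Fermat: n is sum of two squares iff every prime p ≡ 3 (mod 4) appears to even power.
All primes ≡ 3 (mod 4) appear to even power.
Search a = 0, 1, 2, … for 2129 - a² a perfect square: first hit at a = 23: 2129 - 529 = 1600 = 40².
2129 = 23² + 40² = 529 + 1600 ✓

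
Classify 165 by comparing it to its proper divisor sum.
deficient

Proper divisors of 165: sum = 1 + 3 + 5 + 11 + 15 + 33 + 55 = 123
Since 123 < 165, 165 is deficient.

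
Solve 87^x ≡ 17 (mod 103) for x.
74

Baby-step giant-step with step n = ⌈√103⌉ = 11.
Baby steps 87^j mod 103 (j:value) for j=0..10: 0:1, 1:87, 2:50, 3:24, 4:28, 5:67, 6:61, 7:54, 8:63, 9:22, 10:60.
Giant-step multiplier: 87^(-11) ≡ 87^(102-11) = 87^91 ≡ 78 (mod 103).
Giant steps γ_i = 17·78^i mod 103: γ_0=17, γ_1=90, γ_2=16, γ_3=12, γ_4=9, γ_5=84, γ_6=63 (in table at j=8).
x = i·n + j = 6·11 + 8 = 74.
Check: 87^74 ≡ 17 (mod 103).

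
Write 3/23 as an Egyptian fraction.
1/8 + 1/184

Greedy algorithm:
3/23: ceiling(23/3) = 8, use 1/8
1/184: ceiling(184/1) = 184, use 1/184
Result: 3/23 = 1/8 + 1/184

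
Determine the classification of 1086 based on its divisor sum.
abundant

Proper divisors of 1086: sum = 1 + 2 + 3 + 6 + 181 + 362 + 543 = 1098
Since 1098 > 1086, 1086 is abundant.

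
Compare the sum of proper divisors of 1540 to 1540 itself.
abundant

Proper divisors of 1540: sum = 1 + 2 + 4 + 5 + 7 + 10 + 11 + 14 + ... + 220 + 308 + 385 + 770 (23 divisors) = 2492
Since 2492 > 1540, 1540 is abundant.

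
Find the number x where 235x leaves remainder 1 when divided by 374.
113

gcd(235, 374) = 1, so the inverse exists.
Extended Euclidean algorithm on (374, 235):
374 = 1 × 235 + 139  ⟹  139 = (1)·374 + (-1)·235
235 = 1 × 139 + 96  ⟹  96 = (-1)·374 + (2)·235
139 = 1 × 96 + 43  ⟹  43 = (2)·374 + (-3)·235
96 = 2 × 43 + 10  ⟹  10 = (-5)·374 + (8)·235
43 = 4 × 10 + 3  ⟹  3 = (22)·374 + (-35)·235
10 = 3 × 3 + 1  ⟹  1 = (-71)·374 + (113)·235
So (113)·235 ≡ 1 (mod 374), i.e. 235^(-1) ≡ 113 (mod 374).
Check: 235 × 113 = 26555 ≡ 1 (mod 374)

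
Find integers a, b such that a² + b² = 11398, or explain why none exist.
Not possible

Factorization: 11398 = 2 × 41 × 139
By Fermat: n is sum of two squares iff every prime p ≡ 3 (mod 4) appears to even power.
Prime(s) ≡ 3 (mod 4) with odd exponent: [(139, 1)]
Therefore 11398 cannot be expressed as a² + b².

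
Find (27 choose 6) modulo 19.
9

Using Lucas' theorem:
Write n=27 and k=6 in base 19:
n in base 19: [1, 8]
k in base 19: [0, 6]
C(27,6) mod 19 = ∏ C(n_i, k_i) mod 19
Digit binomials (mod 19): C(1,0) = 1; C(8,6) = 28 ≡ 9
Product: 1 × 9 = 9 ≡ 9 (mod 19)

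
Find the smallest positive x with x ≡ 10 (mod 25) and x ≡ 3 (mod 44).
135

Using Chinese Remainder Theorem:
M = 25 × 44 = 1100
M1 = 44, M2 = 25
y1 = 44^(-1) mod 25 = 4
y2 = 25^(-1) mod 44 = 37
x = (10×44×4 + 3×25×37) mod 1100 = 135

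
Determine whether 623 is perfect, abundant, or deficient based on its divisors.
deficient

Proper divisors of 623: sum = 1 + 7 + 89 = 97
Since 97 < 623, 623 is deficient.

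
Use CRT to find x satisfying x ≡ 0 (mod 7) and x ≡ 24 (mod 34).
126

Using Chinese Remainder Theorem:
M = 7 × 34 = 238
M1 = 34, M2 = 7
y1 = 34^(-1) mod 7 = 6
y2 = 7^(-1) mod 34 = 5
x = (0×34×6 + 24×7×5) mod 238 = 126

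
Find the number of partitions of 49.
173525

p(n) counts ways to write n as a sum of positive integers (order ignored).
Euler's pentagonal recurrence: p(k) = p(k-1) + p(k-2) - p(k-5) - p(k-7) + p(k-12) + p(k-15) - ... (offsets j(3j∓1)/2, signs ++--, p(0)=1, p(<0)=0).
DP table for k = 0..48: p(0)=1, p(1)=1, p(2)=2, p(3)=3, p(4)=5, p(5)=7, p(6)=11, p(7)=15, p(8)=22, p(9)=30, p(10)=42, p(11)=56, p(12)=77, p(13)=101, p(14)=135, p(15)=176, p(16)=231, p(17)=297, p(18)=385, p(19)=490, p(20)=627, p(21)=792, p(22)=1002, p(23)=1255, p(24)=1575, p(25)=1958, p(26)=2436, p(27)=3010, p(28)=3718, p(29)=4565, p(30)=5604, p(31)=6842, p(32)=8349, p(33)=10143, p(34)=12310, p(35)=14883, p(36)=17977, p(37)=21637, p(38)=26015, p(39)=31185, p(40)=37338, p(41)=44583, p(42)=53174, p(43)=63261, p(44)=75175, p(45)=89134, p(46)=105558, p(47)=124754, p(48)=147273.
Final step: p(49) = p(48) + p(47) - p(44) - p(42) + p(37) + p(34) - p(27) - p(23) + p(14) + p(9)
= 147273 + 124754 - 75175 - 53174 + 21637 + 12310 - 3010 - 1255 + 135 + 30
= 173525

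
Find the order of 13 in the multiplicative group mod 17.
4

17 is prime, so ord(13) divides φ(17) = 16.
Divisors of 16: 1, 2, 4, 8, 16.
Repeated squaring: 13^1 ≡ 13, 13^2 ≡ 16, 13^4 ≡ 1, 13^8 ≡ 1, 13^16 ≡ 1 (mod 17).
Test 13^d mod 17 for each divisor d in increasing order:
13^1 ≡ 13
13^2 ≡ 16
13^4 ≡ 1  ← first divisor giving 1
The order is 4.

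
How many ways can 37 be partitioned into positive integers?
21637

p(n) counts ways to write n as a sum of positive integers (order ignored).
Euler's pentagonal recurrence: p(k) = p(k-1) + p(k-2) - p(k-5) - p(k-7) + p(k-12) + p(k-15) - ... (offsets j(3j∓1)/2, signs ++--, p(0)=1, p(<0)=0).
DP table for k = 0..36: p(0)=1, p(1)=1, p(2)=2, p(3)=3, p(4)=5, p(5)=7, p(6)=11, p(7)=15, p(8)=22, p(9)=30, p(10)=42, p(11)=56, p(12)=77, p(13)=101, p(14)=135, p(15)=176, p(16)=231, p(17)=297, p(18)=385, p(19)=490, p(20)=627, p(21)=792, p(22)=1002, p(23)=1255, p(24)=1575, p(25)=1958, p(26)=2436, p(27)=3010, p(28)=3718, p(29)=4565, p(30)=5604, p(31)=6842, p(32)=8349, p(33)=10143, p(34)=12310, p(35)=14883, p(36)=17977.
Final step: p(37) = p(36) + p(35) - p(32) - p(30) + p(25) + p(22) - p(15) - p(11) + p(2)
= 17977 + 14883 - 8349 - 5604 + 1958 + 1002 - 176 - 56 + 2
= 21637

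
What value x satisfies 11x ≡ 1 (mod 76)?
7

gcd(11, 76) = 1, so the inverse exists.
Extended Euclidean algorithm on (76, 11):
76 = 6 × 11 + 10  ⟹  10 = (1)·76 + (-6)·11
11 = 1 × 10 + 1  ⟹  1 = (-1)·76 + (7)·11
So (7)·11 ≡ 1 (mod 76), i.e. 11^(-1) ≡ 7 (mod 76).
Check: 11 × 7 = 77 ≡ 1 (mod 76)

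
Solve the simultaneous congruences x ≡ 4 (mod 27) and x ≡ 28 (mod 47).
733

Using Chinese Remainder Theorem:
M = 27 × 47 = 1269
M1 = 47, M2 = 27
y1 = 47^(-1) mod 27 = 23
y2 = 27^(-1) mod 47 = 7
x = (4×47×23 + 28×27×7) mod 1269 = 733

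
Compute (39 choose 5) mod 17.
1

Using Lucas' theorem:
Write n=39 and k=5 in base 17:
n in base 17: [2, 5]
k in base 17: [0, 5]
C(39,5) mod 17 = ∏ C(n_i, k_i) mod 17
Digit binomials (mod 17): C(2,0) = 1; C(5,5) = 1
Product: 1 × 1 = 1 ≡ 1 (mod 17)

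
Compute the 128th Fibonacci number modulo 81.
39

Matrix identity: Q^n = [[F_(n+1), F_n], [F_n, F_(n-1)]] with Q = [[1,1],[1,0]].
n = 128 = 10000000₂. Square-and-multiply, entries mod 81:
Q^1 = [[1,1],[1,0]]
Q^2 = (Q^1)² = [[2,1],[1,1]]
Q^4 = (Q^2)² = [[5,3],[3,2]]
Q^8 = (Q^4)² = [[34,21],[21,13]]
Q^16 = (Q^8)² = [[58,15],[15,43]]
Q^32 = (Q^16)² = [[25,57],[57,49]]
Q^64 = (Q^32)² = [[67,6],[6,61]]
Q^128 = (Q^64)² = [[70,39],[39,31]]
F_128 mod 81 = Q^128[0][1] = 39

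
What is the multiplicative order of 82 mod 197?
196

197 is prime, so ord(82) divides φ(197) = 196.
Divisors of 196: 1, 2, 4, 7, 14, 28, 49, 98, 196.
Repeated squaring: 82^1 ≡ 82, 82^2 ≡ 26, 82^4 ≡ 85, 82^8 ≡ 133, 82^16 ≡ 156, 82^32 ≡ 105, 82^64 ≡ 190, 82^128 ≡ 49 (mod 197).
Test 82^d mod 197 for each divisor d in increasing order:
82^1 ≡ 82
82^2 ≡ 26
82^4 ≡ 85
82^7 = 82^4·82^2·82^1 ≡ 177
82^14 = 82^8·82^4·82^2 ≡ 6
82^28 = 82^16·82^8·82^4 ≡ 36
82^49 = 82^32·82^16·82^1 ≡ 14
82^98 = 82^64·82^32·82^2 ≡ 196
82^196 = 82^128·82^64·82^4 ≡ 1  ← first divisor giving 1
The order is 196.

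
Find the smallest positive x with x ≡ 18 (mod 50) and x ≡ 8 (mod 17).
518

Using Chinese Remainder Theorem:
M = 50 × 17 = 850
M1 = 17, M2 = 50
y1 = 17^(-1) mod 50 = 3
y2 = 50^(-1) mod 17 = 16
x = (18×17×3 + 8×50×16) mod 850 = 518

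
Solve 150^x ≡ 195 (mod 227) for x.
136

Baby-step giant-step with step n = ⌈√227⌉ = 16.
Baby steps 150^j mod 227 (j:value) for j=0..15: 0:1, 1:150, 2:27, 3:191, 4:48, 5:163, 6:161, 7:88, 8:34, 9:106, 10:10, 11:138, 12:43, 13:94, 14:26, 15:41.
Giant-step multiplier: 150^(-16) ≡ 150^(226-16) = 150^210 ≡ 173 (mod 227).
Giant steps γ_i = 195·173^i mod 227: γ_0=195, γ_1=139, γ_2=212, γ_3=129, γ_4=71, γ_5=25, γ_6=12, γ_7=33, γ_8=34 (in table at j=8).
x = i·n + j = 8·16 + 8 = 136.
Check: 150^136 ≡ 195 (mod 227).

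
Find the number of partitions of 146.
27517052599

p(n) counts ways to write n as a sum of positive integers (order ignored).
Euler's pentagonal recurrence: p(k) = p(k-1) + p(k-2) - p(k-5) - p(k-7) + p(k-12) + p(k-15) - ... (offsets j(3j∓1)/2, signs ++--, p(0)=1, p(<0)=0).
DP table for k = 0..145: p(0)=1, p(1)=1, p(2)=2, p(3)=3, p(4)=5, p(5)=7, p(6)=11, p(7)=15, p(8)=22, p(9)=30, p(10)=42, p(11)=56, p(12)=77, p(13)=101, p(14)=135, p(15)=176, p(16)=231, p(17)=297, p(18)=385, p(19)=490, p(20)=627, p(21)=792, p(22)=1002, p(23)=1255, p(24)=1575, p(25)=1958, p(26)=2436, p(27)=3010, p(28)=3718, p(29)=4565, p(30)=5604, p(31)=6842, p(32)=8349, p(33)=10143, p(34)=12310, p(35)=14883, p(36)=17977, p(37)=21637, p(38)=26015, p(39)=31185, p(40)=37338, p(41)=44583, p(42)=53174, p(43)=63261, p(44)=75175, p(45)=89134, p(46)=105558, p(47)=124754, p(48)=147273, p(49)=173525, p(50)=204226, p(51)=239943, p(52)=281589, p(53)=329931, p(54)=386155, p(55)=451276, p(56)=526823, p(57)=614154, p(58)=715220, p(59)=831820, p(60)=966467, p(61)=1121505, p(62)=1300156, p(63)=1505499, p(64)=1741630, p(65)=2012558, p(66)=2323520, p(67)=2679689, p(68)=3087735, p(69)=3554345, p(70)=4087968, p(71)=4697205, p(72)=5392783, p(73)=6185689, p(74)=7089500, p(75)=8118264, p(76)=9289091, p(77)=10619863, p(78)=12132164, p(79)=13848650, p(80)=15796476, p(81)=18004327, p(82)=20506255, p(83)=23338469, p(84)=26543660, p(85)=30167357, p(86)=34262962, p(87)=38887673, p(88)=44108109, p(89)=49995925, p(90)=56634173, p(91)=64112359, p(92)=72533807, p(93)=82010177, p(94)=92669720, p(95)=104651419, p(96)=118114304, p(97)=133230930, p(98)=150198136, p(99)=169229875, p(100)=190569292, p(101)=214481126, p(102)=241265379, p(103)=271248950, p(104)=304801365, p(105)=342325709, p(106)=384276336, p(107)=431149389, p(108)=483502844, p(109)=541946240, p(110)=607163746, p(111)=679903203, p(112)=761002156, p(113)=851376628, p(114)=952050665, p(115)=1064144451, p(116)=1188908248, p(117)=1327710076, p(118)=1482074143, p(119)=1653668665, p(120)=1844349560, p(121)=2056148051, p(122)=2291320912, p(123)=2552338241, p(124)=2841940500, p(125)=3163127352, p(126)=3519222692, p(127)=3913864295, p(128)=4351078600, p(129)=4835271870, p(130)=5371315400, p(131)=5964539504, p(132)=6620830889, p(133)=7346629512, p(134)=8149040695, p(135)=9035836076, p(136)=10015581680, p(137)=11097645016, p(138)=12292341831, p(139)=13610949895, p(140)=15065878135, p(141)=16670689208, p(142)=18440293320, p(143)=20390982757, p(144)=22540654445, p(145)=24908858009.
Final step: p(146) = p(145) + p(144) - p(141) - p(139) + p(134) + p(131) - p(124) - p(120) + p(111) + p(106) - p(95) - p(89) + p(76) + p(69) - p(54) - p(46) + p(29) + p(20) - p(1)
= 24908858009 + 22540654445 - 16670689208 - 13610949895 + 8149040695 + 5964539504 - 2841940500 - 1844349560 + 679903203 + 384276336 - 104651419 - 49995925 + 9289091 + 3554345 - 386155 - 105558 + 4565 + 627 - 1
= 27517052599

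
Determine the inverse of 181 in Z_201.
10

gcd(181, 201) = 1, so the inverse exists.
Extended Euclidean algorithm on (201, 181):
201 = 1 × 181 + 20  ⟹  20 = (1)·201 + (-1)·181
181 = 9 × 20 + 1  ⟹  1 = (-9)·201 + (10)·181
So (10)·181 ≡ 1 (mod 201), i.e. 181^(-1) ≡ 10 (mod 201).
Check: 181 × 10 = 1810 ≡ 1 (mod 201)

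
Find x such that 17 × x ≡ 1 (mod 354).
125

gcd(17, 354) = 1, so the inverse exists.
Extended Euclidean algorithm on (354, 17):
354 = 20 × 17 + 14  ⟹  14 = (1)·354 + (-20)·17
17 = 1 × 14 + 3  ⟹  3 = (-1)·354 + (21)·17
14 = 4 × 3 + 2  ⟹  2 = (5)·354 + (-104)·17
3 = 1 × 2 + 1  ⟹  1 = (-6)·354 + (125)·17
So (125)·17 ≡ 1 (mod 354), i.e. 17^(-1) ≡ 125 (mod 354).
Check: 17 × 125 = 2125 ≡ 1 (mod 354)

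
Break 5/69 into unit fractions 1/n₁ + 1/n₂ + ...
1/14 + 1/966

Greedy algorithm:
5/69: ceiling(69/5) = 14, use 1/14
1/966: ceiling(966/1) = 966, use 1/966
Result: 5/69 = 1/14 + 1/966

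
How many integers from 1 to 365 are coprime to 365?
288

365 = 5 × 73
φ(n) = n × ∏(1 - 1/p) for each prime p dividing n
φ(365) = 365 × (1 - 1/5) × (1 - 1/73) = 288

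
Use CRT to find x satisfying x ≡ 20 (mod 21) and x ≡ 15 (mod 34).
83

Using Chinese Remainder Theorem:
M = 21 × 34 = 714
M1 = 34, M2 = 21
y1 = 34^(-1) mod 21 = 13
y2 = 21^(-1) mod 34 = 13
x = (20×34×13 + 15×21×13) mod 714 = 83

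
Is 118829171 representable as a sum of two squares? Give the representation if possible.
Not possible

Factorization: 118829171 = 97 × 107^3
By Fermat: n is sum of two squares iff every prime p ≡ 3 (mod 4) appears to even power.
Prime(s) ≡ 3 (mod 4) with odd exponent: [(107, 3)]
Therefore 118829171 cannot be expressed as a² + b².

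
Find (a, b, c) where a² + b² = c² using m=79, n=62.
(2397, 9796, 10085)

Euclid's formula: a = m² - n², b = 2mn, c = m² + n²
m = 79, n = 62
a = 79² - 62² = 6241 - 3844 = 2397
b = 2 × 79 × 62 = 9796
c = 79² + 62² = 6241 + 3844 = 10085
Verification: 2397² + 9796² = 5745609 + 95961616 = 101707225 = 10085² ✓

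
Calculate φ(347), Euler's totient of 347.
346

347 = 347
φ(n) = n × ∏(1 - 1/p) for each prime p dividing n
φ(347) = 347 × (1 - 1/347) = 346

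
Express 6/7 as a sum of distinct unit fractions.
1/2 + 1/3 + 1/42

Greedy algorithm:
6/7: ceiling(7/6) = 2, use 1/2
5/14: ceiling(14/5) = 3, use 1/3
1/42: ceiling(42/1) = 42, use 1/42
Result: 6/7 = 1/2 + 1/3 + 1/42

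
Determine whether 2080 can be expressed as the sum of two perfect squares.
12² + 44² (a=12, b=44)

Factorization: 2080 = 2^5 × 5 × 13
By Fermat: n is sum of two squares iff every prime p ≡ 3 (mod 4) appears to even power.
All primes ≡ 3 (mod 4) appear to even power.
Search a = 0, 1, 2, … for 2080 - a² a perfect square: first hit at a = 12: 2080 - 144 = 1936 = 44².
2080 = 12² + 44² = 144 + 1936 ✓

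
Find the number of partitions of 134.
8149040695

p(n) counts ways to write n as a sum of positive integers (order ignored).
Euler's pentagonal recurrence: p(k) = p(k-1) + p(k-2) - p(k-5) - p(k-7) + p(k-12) + p(k-15) - ... (offsets j(3j∓1)/2, signs ++--, p(0)=1, p(<0)=0).
DP table for k = 0..133: p(0)=1, p(1)=1, p(2)=2, p(3)=3, p(4)=5, p(5)=7, p(6)=11, p(7)=15, p(8)=22, p(9)=30, p(10)=42, p(11)=56, p(12)=77, p(13)=101, p(14)=135, p(15)=176, p(16)=231, p(17)=297, p(18)=385, p(19)=490, p(20)=627, p(21)=792, p(22)=1002, p(23)=1255, p(24)=1575, p(25)=1958, p(26)=2436, p(27)=3010, p(28)=3718, p(29)=4565, p(30)=5604, p(31)=6842, p(32)=8349, p(33)=10143, p(34)=12310, p(35)=14883, p(36)=17977, p(37)=21637, p(38)=26015, p(39)=31185, p(40)=37338, p(41)=44583, p(42)=53174, p(43)=63261, p(44)=75175, p(45)=89134, p(46)=105558, p(47)=124754, p(48)=147273, p(49)=173525, p(50)=204226, p(51)=239943, p(52)=281589, p(53)=329931, p(54)=386155, p(55)=451276, p(56)=526823, p(57)=614154, p(58)=715220, p(59)=831820, p(60)=966467, p(61)=1121505, p(62)=1300156, p(63)=1505499, p(64)=1741630, p(65)=2012558, p(66)=2323520, p(67)=2679689, p(68)=3087735, p(69)=3554345, p(70)=4087968, p(71)=4697205, p(72)=5392783, p(73)=6185689, p(74)=7089500, p(75)=8118264, p(76)=9289091, p(77)=10619863, p(78)=12132164, p(79)=13848650, p(80)=15796476, p(81)=18004327, p(82)=20506255, p(83)=23338469, p(84)=26543660, p(85)=30167357, p(86)=34262962, p(87)=38887673, p(88)=44108109, p(89)=49995925, p(90)=56634173, p(91)=64112359, p(92)=72533807, p(93)=82010177, p(94)=92669720, p(95)=104651419, p(96)=118114304, p(97)=133230930, p(98)=150198136, p(99)=169229875, p(100)=190569292, p(101)=214481126, p(102)=241265379, p(103)=271248950, p(104)=304801365, p(105)=342325709, p(106)=384276336, p(107)=431149389, p(108)=483502844, p(109)=541946240, p(110)=607163746, p(111)=679903203, p(112)=761002156, p(113)=851376628, p(114)=952050665, p(115)=1064144451, p(116)=1188908248, p(117)=1327710076, p(118)=1482074143, p(119)=1653668665, p(120)=1844349560, p(121)=2056148051, p(122)=2291320912, p(123)=2552338241, p(124)=2841940500, p(125)=3163127352, p(126)=3519222692, p(127)=3913864295, p(128)=4351078600, p(129)=4835271870, p(130)=5371315400, p(131)=5964539504, p(132)=6620830889, p(133)=7346629512.
Final step: p(134) = p(133) + p(132) - p(129) - p(127) + p(122) + p(119) - p(112) - p(108) + p(99) + p(94) - p(83) - p(77) + p(64) + p(57) - p(42) - p(34) + p(17) + p(8)
= 7346629512 + 6620830889 - 4835271870 - 3913864295 + 2291320912 + 1653668665 - 761002156 - 483502844 + 169229875 + 92669720 - 23338469 - 10619863 + 1741630 + 614154 - 53174 - 12310 + 297 + 22
= 8149040695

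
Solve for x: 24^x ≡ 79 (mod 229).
161

Baby-step giant-step with step n = ⌈√229⌉ = 16.
Baby steps 24^j mod 229 (j:value) for j=0..15: 0:1, 1:24, 2:118, 3:84, 4:184, 5:65, 6:186, 7:113, 8:193, 9:52, 10:103, 11:182, 12:17, 13:179, 14:174, 15:54.
Giant-step multiplier: 24^(-16) ≡ 24^(228-16) = 24^212 ≡ 91 (mod 229).
Giant steps γ_i = 79·91^i mod 229: γ_0=79, γ_1=90, γ_2=175, γ_3=124, γ_4=63, γ_5=8, γ_6=41, γ_7=67, γ_8=143, γ_9=189, γ_10=24 (in table at j=1).
x = i·n + j = 10·16 + 1 = 161.
Check: 24^161 ≡ 79 (mod 229).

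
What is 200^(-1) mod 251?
187

gcd(200, 251) = 1, so the inverse exists.
Extended Euclidean algorithm on (251, 200):
251 = 1 × 200 + 51  ⟹  51 = (1)·251 + (-1)·200
200 = 3 × 51 + 47  ⟹  47 = (-3)·251 + (4)·200
51 = 1 × 47 + 4  ⟹  4 = (4)·251 + (-5)·200
47 = 11 × 4 + 3  ⟹  3 = (-47)·251 + (59)·200
4 = 1 × 3 + 1  ⟹  1 = (51)·251 + (-64)·200
So (-64)·200 ≡ 1 (mod 251), i.e. 200^(-1) ≡ -64 ≡ 187 (mod 251).
Check: 200 × 187 = 37400 ≡ 1 (mod 251)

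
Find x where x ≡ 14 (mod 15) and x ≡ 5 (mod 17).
209

Using Chinese Remainder Theorem:
M = 15 × 17 = 255
M1 = 17, M2 = 15
y1 = 17^(-1) mod 15 = 8
y2 = 15^(-1) mod 17 = 8
x = (14×17×8 + 5×15×8) mod 255 = 209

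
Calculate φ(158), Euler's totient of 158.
78

158 = 2 × 79
φ(n) = n × ∏(1 - 1/p) for each prime p dividing n
φ(158) = 158 × (1 - 1/2) × (1 - 1/79) = 78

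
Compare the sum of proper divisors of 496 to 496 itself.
perfect

Proper divisors of 496: sum = 1 + 2 + 4 + 8 + 16 + 31 + 62 + 124 + 248 = 496
Since 496 = 496, 496 is perfect.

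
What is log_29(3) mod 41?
25

Baby-step giant-step with step n = ⌈√41⌉ = 7.
Baby steps 29^j mod 41 (j:value) for j=0..6: 0:1, 1:29, 2:21, 3:35, 4:31, 5:38, 6:36.
Giant-step multiplier: 29^(-7) ≡ 29^(40-7) = 29^33 ≡ 13 (mod 41).
Giant steps γ_i = 3·13^i mod 41: γ_0=3, γ_1=39, γ_2=15, γ_3=31 (in table at j=4).
x = i·n + j = 3·7 + 4 = 25.
Check: 29^25 ≡ 3 (mod 41).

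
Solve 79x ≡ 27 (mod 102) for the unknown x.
x ≡ 21 (mod 102)

gcd(79, 102) = 1, which divides 27, so solutions exist.
Find 79^(-1) mod 102 by the extended Euclidean algorithm:
102 = 1 × 79 + 23  ⟹  23 = (1)·102 + (-1)·79
79 = 3 × 23 + 10  ⟹  10 = (-3)·102 + (4)·79
23 = 2 × 10 + 3  ⟹  3 = (7)·102 + (-9)·79
10 = 3 × 3 + 1  ⟹  1 = (-24)·102 + (31)·79
So (31)·79 ≡ 1 (mod 102), i.e. 79^(-1) ≡ 31 (mod 102).
x ≡ 31 × 27 = 837 ≡ 21 (mod 102).
Check: 79 × 21 = 1659 ≡ 27 (mod 102).
Unique solution: x ≡ 21 (mod 102)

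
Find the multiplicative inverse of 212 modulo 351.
101

gcd(212, 351) = 1, so the inverse exists.
Extended Euclidean algorithm on (351, 212):
351 = 1 × 212 + 139  ⟹  139 = (1)·351 + (-1)·212
212 = 1 × 139 + 73  ⟹  73 = (-1)·351 + (2)·212
139 = 1 × 73 + 66  ⟹  66 = (2)·351 + (-3)·212
73 = 1 × 66 + 7  ⟹  7 = (-3)·351 + (5)·212
66 = 9 × 7 + 3  ⟹  3 = (29)·351 + (-48)·212
7 = 2 × 3 + 1  ⟹  1 = (-61)·351 + (101)·212
So (101)·212 ≡ 1 (mod 351), i.e. 212^(-1) ≡ 101 (mod 351).
Check: 212 × 101 = 21412 ≡ 1 (mod 351)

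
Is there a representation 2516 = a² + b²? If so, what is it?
4² + 50² (a=4, b=50)

Factorization: 2516 = 2^2 × 17 × 37
By Fermat: n is sum of two squares iff every prime p ≡ 3 (mod 4) appears to even power.
All primes ≡ 3 (mod 4) appear to even power.
Search a = 0, 1, 2, … for 2516 - a² a perfect square: first hit at a = 4: 2516 - 16 = 2500 = 50².
2516 = 4² + 50² = 16 + 2500 ✓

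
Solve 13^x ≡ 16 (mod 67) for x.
28

Baby-step giant-step with step n = ⌈√67⌉ = 9.
Baby steps 13^j mod 67 (j:value) for j=0..8: 0:1, 1:13, 2:35, 3:53, 4:19, 5:46, 6:62, 7:2, 8:26.
Giant-step multiplier: 13^(-9) ≡ 13^(66-9) = 13^57 ≡ 45 (mod 67).
Giant steps γ_i = 16·45^i mod 67: γ_0=16, γ_1=50, γ_2=39, γ_3=13 (in table at j=1).
x = i·n + j = 3·9 + 1 = 28.
Check: 13^28 ≡ 16 (mod 67).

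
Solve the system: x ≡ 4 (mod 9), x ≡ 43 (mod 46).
319

Using Chinese Remainder Theorem:
M = 9 × 46 = 414
M1 = 46, M2 = 9
y1 = 46^(-1) mod 9 = 1
y2 = 9^(-1) mod 46 = 41
x = (4×46×1 + 43×9×41) mod 414 = 319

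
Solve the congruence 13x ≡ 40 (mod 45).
x ≡ 10 (mod 45)

gcd(13, 45) = 1, which divides 40, so solutions exist.
Find 13^(-1) mod 45 by the extended Euclidean algorithm:
45 = 3 × 13 + 6  ⟹  6 = (1)·45 + (-3)·13
13 = 2 × 6 + 1  ⟹  1 = (-2)·45 + (7)·13
So (7)·13 ≡ 1 (mod 45), i.e. 13^(-1) ≡ 7 (mod 45).
x ≡ 7 × 40 = 280 ≡ 10 (mod 45).
Check: 13 × 10 = 130 ≡ 40 (mod 45).
Unique solution: x ≡ 10 (mod 45)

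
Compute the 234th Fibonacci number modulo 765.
442

Matrix identity: Q^n = [[F_(n+1), F_n], [F_n, F_(n-1)]] with Q = [[1,1],[1,0]].
n = 234 = 11101010₂. Square-and-multiply, entries mod 765:
Q^1 = [[1,1],[1,0]]
Q^3 = (Q^1)²·Q = [[3,2],[2,1]]
Q^7 = (Q^3)²·Q = [[21,13],[13,8]]
Q^14 = (Q^7)² = [[610,377],[377,233]]
Q^29 = (Q^14)²·Q = [[485,149],[149,336]]
Q^58 = (Q^29)² = [[386,694],[694,457]]
Q^117 = (Q^58)²·Q = [[89,272],[272,582]]
Q^234 = (Q^117)² = [[50,442],[442,373]]
F_234 mod 765 = Q^234[0][1] = 442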